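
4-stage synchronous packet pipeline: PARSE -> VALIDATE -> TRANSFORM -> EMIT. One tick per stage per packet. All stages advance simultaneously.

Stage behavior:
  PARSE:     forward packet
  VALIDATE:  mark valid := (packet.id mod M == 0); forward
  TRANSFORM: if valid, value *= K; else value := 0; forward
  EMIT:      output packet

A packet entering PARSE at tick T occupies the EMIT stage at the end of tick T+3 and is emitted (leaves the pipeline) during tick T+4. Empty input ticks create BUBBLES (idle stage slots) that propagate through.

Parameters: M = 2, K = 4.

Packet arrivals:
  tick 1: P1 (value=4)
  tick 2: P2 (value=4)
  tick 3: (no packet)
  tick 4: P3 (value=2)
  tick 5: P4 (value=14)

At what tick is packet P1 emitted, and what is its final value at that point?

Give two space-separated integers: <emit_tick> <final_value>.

Tick 1: [PARSE:P1(v=4,ok=F), VALIDATE:-, TRANSFORM:-, EMIT:-] out:-; in:P1
Tick 2: [PARSE:P2(v=4,ok=F), VALIDATE:P1(v=4,ok=F), TRANSFORM:-, EMIT:-] out:-; in:P2
Tick 3: [PARSE:-, VALIDATE:P2(v=4,ok=T), TRANSFORM:P1(v=0,ok=F), EMIT:-] out:-; in:-
Tick 4: [PARSE:P3(v=2,ok=F), VALIDATE:-, TRANSFORM:P2(v=16,ok=T), EMIT:P1(v=0,ok=F)] out:-; in:P3
Tick 5: [PARSE:P4(v=14,ok=F), VALIDATE:P3(v=2,ok=F), TRANSFORM:-, EMIT:P2(v=16,ok=T)] out:P1(v=0); in:P4
Tick 6: [PARSE:-, VALIDATE:P4(v=14,ok=T), TRANSFORM:P3(v=0,ok=F), EMIT:-] out:P2(v=16); in:-
Tick 7: [PARSE:-, VALIDATE:-, TRANSFORM:P4(v=56,ok=T), EMIT:P3(v=0,ok=F)] out:-; in:-
Tick 8: [PARSE:-, VALIDATE:-, TRANSFORM:-, EMIT:P4(v=56,ok=T)] out:P3(v=0); in:-
Tick 9: [PARSE:-, VALIDATE:-, TRANSFORM:-, EMIT:-] out:P4(v=56); in:-
P1: arrives tick 1, valid=False (id=1, id%2=1), emit tick 5, final value 0

Answer: 5 0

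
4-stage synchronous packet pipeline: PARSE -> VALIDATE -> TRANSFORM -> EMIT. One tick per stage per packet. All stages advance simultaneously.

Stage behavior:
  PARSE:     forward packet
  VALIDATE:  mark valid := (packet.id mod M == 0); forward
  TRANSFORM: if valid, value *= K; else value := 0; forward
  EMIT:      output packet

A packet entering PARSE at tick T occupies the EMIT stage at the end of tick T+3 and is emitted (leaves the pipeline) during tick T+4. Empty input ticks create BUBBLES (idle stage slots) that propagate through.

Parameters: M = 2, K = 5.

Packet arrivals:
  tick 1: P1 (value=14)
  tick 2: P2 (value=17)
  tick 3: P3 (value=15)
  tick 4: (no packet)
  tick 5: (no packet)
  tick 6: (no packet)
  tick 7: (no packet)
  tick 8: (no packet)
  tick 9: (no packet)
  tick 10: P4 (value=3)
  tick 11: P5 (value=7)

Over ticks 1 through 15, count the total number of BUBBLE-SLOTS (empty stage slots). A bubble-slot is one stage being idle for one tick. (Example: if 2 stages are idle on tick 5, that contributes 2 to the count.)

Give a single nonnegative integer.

Answer: 40

Derivation:
Tick 1: [PARSE:P1(v=14,ok=F), VALIDATE:-, TRANSFORM:-, EMIT:-] out:-; bubbles=3
Tick 2: [PARSE:P2(v=17,ok=F), VALIDATE:P1(v=14,ok=F), TRANSFORM:-, EMIT:-] out:-; bubbles=2
Tick 3: [PARSE:P3(v=15,ok=F), VALIDATE:P2(v=17,ok=T), TRANSFORM:P1(v=0,ok=F), EMIT:-] out:-; bubbles=1
Tick 4: [PARSE:-, VALIDATE:P3(v=15,ok=F), TRANSFORM:P2(v=85,ok=T), EMIT:P1(v=0,ok=F)] out:-; bubbles=1
Tick 5: [PARSE:-, VALIDATE:-, TRANSFORM:P3(v=0,ok=F), EMIT:P2(v=85,ok=T)] out:P1(v=0); bubbles=2
Tick 6: [PARSE:-, VALIDATE:-, TRANSFORM:-, EMIT:P3(v=0,ok=F)] out:P2(v=85); bubbles=3
Tick 7: [PARSE:-, VALIDATE:-, TRANSFORM:-, EMIT:-] out:P3(v=0); bubbles=4
Tick 8: [PARSE:-, VALIDATE:-, TRANSFORM:-, EMIT:-] out:-; bubbles=4
Tick 9: [PARSE:-, VALIDATE:-, TRANSFORM:-, EMIT:-] out:-; bubbles=4
Tick 10: [PARSE:P4(v=3,ok=F), VALIDATE:-, TRANSFORM:-, EMIT:-] out:-; bubbles=3
Tick 11: [PARSE:P5(v=7,ok=F), VALIDATE:P4(v=3,ok=T), TRANSFORM:-, EMIT:-] out:-; bubbles=2
Tick 12: [PARSE:-, VALIDATE:P5(v=7,ok=F), TRANSFORM:P4(v=15,ok=T), EMIT:-] out:-; bubbles=2
Tick 13: [PARSE:-, VALIDATE:-, TRANSFORM:P5(v=0,ok=F), EMIT:P4(v=15,ok=T)] out:-; bubbles=2
Tick 14: [PARSE:-, VALIDATE:-, TRANSFORM:-, EMIT:P5(v=0,ok=F)] out:P4(v=15); bubbles=3
Tick 15: [PARSE:-, VALIDATE:-, TRANSFORM:-, EMIT:-] out:P5(v=0); bubbles=4
Total bubble-slots: 40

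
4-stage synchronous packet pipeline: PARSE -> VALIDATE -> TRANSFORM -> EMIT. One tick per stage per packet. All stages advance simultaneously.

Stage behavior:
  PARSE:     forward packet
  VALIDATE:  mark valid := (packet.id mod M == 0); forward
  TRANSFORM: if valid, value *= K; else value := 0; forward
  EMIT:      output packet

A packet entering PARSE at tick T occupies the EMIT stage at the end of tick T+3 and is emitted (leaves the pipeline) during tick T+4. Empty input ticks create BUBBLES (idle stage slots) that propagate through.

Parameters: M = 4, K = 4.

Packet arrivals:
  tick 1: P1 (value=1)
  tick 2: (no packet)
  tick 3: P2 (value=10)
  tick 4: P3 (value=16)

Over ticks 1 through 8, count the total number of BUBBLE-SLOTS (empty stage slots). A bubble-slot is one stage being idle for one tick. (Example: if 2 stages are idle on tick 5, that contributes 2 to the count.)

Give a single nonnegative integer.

Tick 1: [PARSE:P1(v=1,ok=F), VALIDATE:-, TRANSFORM:-, EMIT:-] out:-; bubbles=3
Tick 2: [PARSE:-, VALIDATE:P1(v=1,ok=F), TRANSFORM:-, EMIT:-] out:-; bubbles=3
Tick 3: [PARSE:P2(v=10,ok=F), VALIDATE:-, TRANSFORM:P1(v=0,ok=F), EMIT:-] out:-; bubbles=2
Tick 4: [PARSE:P3(v=16,ok=F), VALIDATE:P2(v=10,ok=F), TRANSFORM:-, EMIT:P1(v=0,ok=F)] out:-; bubbles=1
Tick 5: [PARSE:-, VALIDATE:P3(v=16,ok=F), TRANSFORM:P2(v=0,ok=F), EMIT:-] out:P1(v=0); bubbles=2
Tick 6: [PARSE:-, VALIDATE:-, TRANSFORM:P3(v=0,ok=F), EMIT:P2(v=0,ok=F)] out:-; bubbles=2
Tick 7: [PARSE:-, VALIDATE:-, TRANSFORM:-, EMIT:P3(v=0,ok=F)] out:P2(v=0); bubbles=3
Tick 8: [PARSE:-, VALIDATE:-, TRANSFORM:-, EMIT:-] out:P3(v=0); bubbles=4
Total bubble-slots: 20

Answer: 20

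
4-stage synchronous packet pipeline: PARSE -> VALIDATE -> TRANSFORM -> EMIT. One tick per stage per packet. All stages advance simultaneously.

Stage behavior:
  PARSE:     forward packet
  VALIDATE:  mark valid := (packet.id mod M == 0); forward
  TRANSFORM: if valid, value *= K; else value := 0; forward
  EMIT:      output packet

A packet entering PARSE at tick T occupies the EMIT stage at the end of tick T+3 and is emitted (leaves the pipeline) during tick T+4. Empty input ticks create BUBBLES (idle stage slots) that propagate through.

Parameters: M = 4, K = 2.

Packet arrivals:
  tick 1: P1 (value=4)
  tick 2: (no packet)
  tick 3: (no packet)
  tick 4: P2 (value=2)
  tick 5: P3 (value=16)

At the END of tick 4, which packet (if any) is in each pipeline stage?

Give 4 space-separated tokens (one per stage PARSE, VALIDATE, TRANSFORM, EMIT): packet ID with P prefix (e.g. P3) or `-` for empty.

Answer: P2 - - P1

Derivation:
Tick 1: [PARSE:P1(v=4,ok=F), VALIDATE:-, TRANSFORM:-, EMIT:-] out:-; in:P1
Tick 2: [PARSE:-, VALIDATE:P1(v=4,ok=F), TRANSFORM:-, EMIT:-] out:-; in:-
Tick 3: [PARSE:-, VALIDATE:-, TRANSFORM:P1(v=0,ok=F), EMIT:-] out:-; in:-
Tick 4: [PARSE:P2(v=2,ok=F), VALIDATE:-, TRANSFORM:-, EMIT:P1(v=0,ok=F)] out:-; in:P2
At end of tick 4: ['P2', '-', '-', 'P1']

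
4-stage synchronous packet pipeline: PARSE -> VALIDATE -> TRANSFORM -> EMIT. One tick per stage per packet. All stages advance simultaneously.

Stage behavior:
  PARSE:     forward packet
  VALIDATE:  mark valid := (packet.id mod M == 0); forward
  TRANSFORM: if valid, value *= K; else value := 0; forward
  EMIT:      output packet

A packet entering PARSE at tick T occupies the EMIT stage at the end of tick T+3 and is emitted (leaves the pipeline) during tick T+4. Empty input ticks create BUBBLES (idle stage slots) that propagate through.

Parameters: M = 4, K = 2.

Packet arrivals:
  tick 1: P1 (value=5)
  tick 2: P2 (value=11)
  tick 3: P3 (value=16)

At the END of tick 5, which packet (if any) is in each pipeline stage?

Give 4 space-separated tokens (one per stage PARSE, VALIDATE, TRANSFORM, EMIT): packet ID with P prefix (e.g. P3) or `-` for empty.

Tick 1: [PARSE:P1(v=5,ok=F), VALIDATE:-, TRANSFORM:-, EMIT:-] out:-; in:P1
Tick 2: [PARSE:P2(v=11,ok=F), VALIDATE:P1(v=5,ok=F), TRANSFORM:-, EMIT:-] out:-; in:P2
Tick 3: [PARSE:P3(v=16,ok=F), VALIDATE:P2(v=11,ok=F), TRANSFORM:P1(v=0,ok=F), EMIT:-] out:-; in:P3
Tick 4: [PARSE:-, VALIDATE:P3(v=16,ok=F), TRANSFORM:P2(v=0,ok=F), EMIT:P1(v=0,ok=F)] out:-; in:-
Tick 5: [PARSE:-, VALIDATE:-, TRANSFORM:P3(v=0,ok=F), EMIT:P2(v=0,ok=F)] out:P1(v=0); in:-
At end of tick 5: ['-', '-', 'P3', 'P2']

Answer: - - P3 P2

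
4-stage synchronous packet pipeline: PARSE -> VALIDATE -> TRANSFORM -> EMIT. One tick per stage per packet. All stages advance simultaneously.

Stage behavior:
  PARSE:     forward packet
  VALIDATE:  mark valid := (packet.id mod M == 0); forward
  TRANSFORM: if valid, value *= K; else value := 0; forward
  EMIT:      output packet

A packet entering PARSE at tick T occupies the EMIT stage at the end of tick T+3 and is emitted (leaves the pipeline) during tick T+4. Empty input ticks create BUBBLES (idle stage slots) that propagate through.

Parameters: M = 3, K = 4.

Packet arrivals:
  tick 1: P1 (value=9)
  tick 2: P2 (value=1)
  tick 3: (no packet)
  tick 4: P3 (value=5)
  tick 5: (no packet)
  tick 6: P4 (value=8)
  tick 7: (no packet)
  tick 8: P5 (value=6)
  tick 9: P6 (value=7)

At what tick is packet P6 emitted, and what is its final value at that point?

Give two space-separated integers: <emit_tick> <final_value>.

Tick 1: [PARSE:P1(v=9,ok=F), VALIDATE:-, TRANSFORM:-, EMIT:-] out:-; in:P1
Tick 2: [PARSE:P2(v=1,ok=F), VALIDATE:P1(v=9,ok=F), TRANSFORM:-, EMIT:-] out:-; in:P2
Tick 3: [PARSE:-, VALIDATE:P2(v=1,ok=F), TRANSFORM:P1(v=0,ok=F), EMIT:-] out:-; in:-
Tick 4: [PARSE:P3(v=5,ok=F), VALIDATE:-, TRANSFORM:P2(v=0,ok=F), EMIT:P1(v=0,ok=F)] out:-; in:P3
Tick 5: [PARSE:-, VALIDATE:P3(v=5,ok=T), TRANSFORM:-, EMIT:P2(v=0,ok=F)] out:P1(v=0); in:-
Tick 6: [PARSE:P4(v=8,ok=F), VALIDATE:-, TRANSFORM:P3(v=20,ok=T), EMIT:-] out:P2(v=0); in:P4
Tick 7: [PARSE:-, VALIDATE:P4(v=8,ok=F), TRANSFORM:-, EMIT:P3(v=20,ok=T)] out:-; in:-
Tick 8: [PARSE:P5(v=6,ok=F), VALIDATE:-, TRANSFORM:P4(v=0,ok=F), EMIT:-] out:P3(v=20); in:P5
Tick 9: [PARSE:P6(v=7,ok=F), VALIDATE:P5(v=6,ok=F), TRANSFORM:-, EMIT:P4(v=0,ok=F)] out:-; in:P6
Tick 10: [PARSE:-, VALIDATE:P6(v=7,ok=T), TRANSFORM:P5(v=0,ok=F), EMIT:-] out:P4(v=0); in:-
Tick 11: [PARSE:-, VALIDATE:-, TRANSFORM:P6(v=28,ok=T), EMIT:P5(v=0,ok=F)] out:-; in:-
Tick 12: [PARSE:-, VALIDATE:-, TRANSFORM:-, EMIT:P6(v=28,ok=T)] out:P5(v=0); in:-
Tick 13: [PARSE:-, VALIDATE:-, TRANSFORM:-, EMIT:-] out:P6(v=28); in:-
P6: arrives tick 9, valid=True (id=6, id%3=0), emit tick 13, final value 28

Answer: 13 28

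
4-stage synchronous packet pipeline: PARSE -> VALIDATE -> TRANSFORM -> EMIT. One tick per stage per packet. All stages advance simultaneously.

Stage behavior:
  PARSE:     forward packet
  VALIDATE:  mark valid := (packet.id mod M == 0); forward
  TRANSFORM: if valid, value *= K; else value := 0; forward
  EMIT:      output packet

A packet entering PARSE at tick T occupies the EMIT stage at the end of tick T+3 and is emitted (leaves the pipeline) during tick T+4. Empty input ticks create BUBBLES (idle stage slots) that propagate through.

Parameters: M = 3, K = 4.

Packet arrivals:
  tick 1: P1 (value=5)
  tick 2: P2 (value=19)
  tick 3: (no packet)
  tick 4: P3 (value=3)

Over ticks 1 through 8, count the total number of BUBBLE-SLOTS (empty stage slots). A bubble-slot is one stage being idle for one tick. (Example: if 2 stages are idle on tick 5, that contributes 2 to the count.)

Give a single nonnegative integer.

Tick 1: [PARSE:P1(v=5,ok=F), VALIDATE:-, TRANSFORM:-, EMIT:-] out:-; bubbles=3
Tick 2: [PARSE:P2(v=19,ok=F), VALIDATE:P1(v=5,ok=F), TRANSFORM:-, EMIT:-] out:-; bubbles=2
Tick 3: [PARSE:-, VALIDATE:P2(v=19,ok=F), TRANSFORM:P1(v=0,ok=F), EMIT:-] out:-; bubbles=2
Tick 4: [PARSE:P3(v=3,ok=F), VALIDATE:-, TRANSFORM:P2(v=0,ok=F), EMIT:P1(v=0,ok=F)] out:-; bubbles=1
Tick 5: [PARSE:-, VALIDATE:P3(v=3,ok=T), TRANSFORM:-, EMIT:P2(v=0,ok=F)] out:P1(v=0); bubbles=2
Tick 6: [PARSE:-, VALIDATE:-, TRANSFORM:P3(v=12,ok=T), EMIT:-] out:P2(v=0); bubbles=3
Tick 7: [PARSE:-, VALIDATE:-, TRANSFORM:-, EMIT:P3(v=12,ok=T)] out:-; bubbles=3
Tick 8: [PARSE:-, VALIDATE:-, TRANSFORM:-, EMIT:-] out:P3(v=12); bubbles=4
Total bubble-slots: 20

Answer: 20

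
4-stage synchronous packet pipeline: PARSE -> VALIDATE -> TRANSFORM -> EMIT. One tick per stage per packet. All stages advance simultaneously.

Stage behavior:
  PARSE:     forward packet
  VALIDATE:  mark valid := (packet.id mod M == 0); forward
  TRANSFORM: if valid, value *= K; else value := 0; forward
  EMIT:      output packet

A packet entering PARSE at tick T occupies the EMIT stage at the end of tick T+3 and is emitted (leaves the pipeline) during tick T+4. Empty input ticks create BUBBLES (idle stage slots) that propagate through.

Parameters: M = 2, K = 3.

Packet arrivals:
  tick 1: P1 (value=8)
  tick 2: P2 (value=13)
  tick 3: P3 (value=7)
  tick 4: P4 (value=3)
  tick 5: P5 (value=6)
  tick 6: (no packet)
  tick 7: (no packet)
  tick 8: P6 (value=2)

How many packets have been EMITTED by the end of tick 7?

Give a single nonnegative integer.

Tick 1: [PARSE:P1(v=8,ok=F), VALIDATE:-, TRANSFORM:-, EMIT:-] out:-; in:P1
Tick 2: [PARSE:P2(v=13,ok=F), VALIDATE:P1(v=8,ok=F), TRANSFORM:-, EMIT:-] out:-; in:P2
Tick 3: [PARSE:P3(v=7,ok=F), VALIDATE:P2(v=13,ok=T), TRANSFORM:P1(v=0,ok=F), EMIT:-] out:-; in:P3
Tick 4: [PARSE:P4(v=3,ok=F), VALIDATE:P3(v=7,ok=F), TRANSFORM:P2(v=39,ok=T), EMIT:P1(v=0,ok=F)] out:-; in:P4
Tick 5: [PARSE:P5(v=6,ok=F), VALIDATE:P4(v=3,ok=T), TRANSFORM:P3(v=0,ok=F), EMIT:P2(v=39,ok=T)] out:P1(v=0); in:P5
Tick 6: [PARSE:-, VALIDATE:P5(v=6,ok=F), TRANSFORM:P4(v=9,ok=T), EMIT:P3(v=0,ok=F)] out:P2(v=39); in:-
Tick 7: [PARSE:-, VALIDATE:-, TRANSFORM:P5(v=0,ok=F), EMIT:P4(v=9,ok=T)] out:P3(v=0); in:-
Emitted by tick 7: ['P1', 'P2', 'P3']

Answer: 3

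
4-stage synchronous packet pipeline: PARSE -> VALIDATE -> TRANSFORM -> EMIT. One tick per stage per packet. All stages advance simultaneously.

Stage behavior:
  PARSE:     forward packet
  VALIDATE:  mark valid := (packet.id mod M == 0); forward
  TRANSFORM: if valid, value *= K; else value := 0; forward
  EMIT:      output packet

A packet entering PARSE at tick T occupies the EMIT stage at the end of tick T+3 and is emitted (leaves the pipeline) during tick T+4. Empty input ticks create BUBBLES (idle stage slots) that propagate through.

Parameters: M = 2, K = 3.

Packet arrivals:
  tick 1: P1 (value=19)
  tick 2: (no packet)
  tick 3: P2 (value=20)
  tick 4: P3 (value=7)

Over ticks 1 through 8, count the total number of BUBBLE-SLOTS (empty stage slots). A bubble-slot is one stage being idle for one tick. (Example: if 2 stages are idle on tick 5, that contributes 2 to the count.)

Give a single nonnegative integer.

Tick 1: [PARSE:P1(v=19,ok=F), VALIDATE:-, TRANSFORM:-, EMIT:-] out:-; bubbles=3
Tick 2: [PARSE:-, VALIDATE:P1(v=19,ok=F), TRANSFORM:-, EMIT:-] out:-; bubbles=3
Tick 3: [PARSE:P2(v=20,ok=F), VALIDATE:-, TRANSFORM:P1(v=0,ok=F), EMIT:-] out:-; bubbles=2
Tick 4: [PARSE:P3(v=7,ok=F), VALIDATE:P2(v=20,ok=T), TRANSFORM:-, EMIT:P1(v=0,ok=F)] out:-; bubbles=1
Tick 5: [PARSE:-, VALIDATE:P3(v=7,ok=F), TRANSFORM:P2(v=60,ok=T), EMIT:-] out:P1(v=0); bubbles=2
Tick 6: [PARSE:-, VALIDATE:-, TRANSFORM:P3(v=0,ok=F), EMIT:P2(v=60,ok=T)] out:-; bubbles=2
Tick 7: [PARSE:-, VALIDATE:-, TRANSFORM:-, EMIT:P3(v=0,ok=F)] out:P2(v=60); bubbles=3
Tick 8: [PARSE:-, VALIDATE:-, TRANSFORM:-, EMIT:-] out:P3(v=0); bubbles=4
Total bubble-slots: 20

Answer: 20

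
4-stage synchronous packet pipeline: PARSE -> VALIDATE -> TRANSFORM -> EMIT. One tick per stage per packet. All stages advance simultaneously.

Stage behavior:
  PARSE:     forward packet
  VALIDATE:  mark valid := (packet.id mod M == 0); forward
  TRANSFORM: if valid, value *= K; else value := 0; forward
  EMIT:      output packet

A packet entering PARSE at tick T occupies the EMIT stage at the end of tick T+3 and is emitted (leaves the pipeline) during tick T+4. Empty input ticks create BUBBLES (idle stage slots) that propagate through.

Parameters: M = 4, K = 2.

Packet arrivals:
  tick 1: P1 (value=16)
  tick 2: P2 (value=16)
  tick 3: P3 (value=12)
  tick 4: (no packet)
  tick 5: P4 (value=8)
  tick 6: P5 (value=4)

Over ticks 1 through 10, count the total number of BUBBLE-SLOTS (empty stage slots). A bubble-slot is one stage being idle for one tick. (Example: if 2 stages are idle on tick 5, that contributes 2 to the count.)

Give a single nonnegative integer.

Answer: 20

Derivation:
Tick 1: [PARSE:P1(v=16,ok=F), VALIDATE:-, TRANSFORM:-, EMIT:-] out:-; bubbles=3
Tick 2: [PARSE:P2(v=16,ok=F), VALIDATE:P1(v=16,ok=F), TRANSFORM:-, EMIT:-] out:-; bubbles=2
Tick 3: [PARSE:P3(v=12,ok=F), VALIDATE:P2(v=16,ok=F), TRANSFORM:P1(v=0,ok=F), EMIT:-] out:-; bubbles=1
Tick 4: [PARSE:-, VALIDATE:P3(v=12,ok=F), TRANSFORM:P2(v=0,ok=F), EMIT:P1(v=0,ok=F)] out:-; bubbles=1
Tick 5: [PARSE:P4(v=8,ok=F), VALIDATE:-, TRANSFORM:P3(v=0,ok=F), EMIT:P2(v=0,ok=F)] out:P1(v=0); bubbles=1
Tick 6: [PARSE:P5(v=4,ok=F), VALIDATE:P4(v=8,ok=T), TRANSFORM:-, EMIT:P3(v=0,ok=F)] out:P2(v=0); bubbles=1
Tick 7: [PARSE:-, VALIDATE:P5(v=4,ok=F), TRANSFORM:P4(v=16,ok=T), EMIT:-] out:P3(v=0); bubbles=2
Tick 8: [PARSE:-, VALIDATE:-, TRANSFORM:P5(v=0,ok=F), EMIT:P4(v=16,ok=T)] out:-; bubbles=2
Tick 9: [PARSE:-, VALIDATE:-, TRANSFORM:-, EMIT:P5(v=0,ok=F)] out:P4(v=16); bubbles=3
Tick 10: [PARSE:-, VALIDATE:-, TRANSFORM:-, EMIT:-] out:P5(v=0); bubbles=4
Total bubble-slots: 20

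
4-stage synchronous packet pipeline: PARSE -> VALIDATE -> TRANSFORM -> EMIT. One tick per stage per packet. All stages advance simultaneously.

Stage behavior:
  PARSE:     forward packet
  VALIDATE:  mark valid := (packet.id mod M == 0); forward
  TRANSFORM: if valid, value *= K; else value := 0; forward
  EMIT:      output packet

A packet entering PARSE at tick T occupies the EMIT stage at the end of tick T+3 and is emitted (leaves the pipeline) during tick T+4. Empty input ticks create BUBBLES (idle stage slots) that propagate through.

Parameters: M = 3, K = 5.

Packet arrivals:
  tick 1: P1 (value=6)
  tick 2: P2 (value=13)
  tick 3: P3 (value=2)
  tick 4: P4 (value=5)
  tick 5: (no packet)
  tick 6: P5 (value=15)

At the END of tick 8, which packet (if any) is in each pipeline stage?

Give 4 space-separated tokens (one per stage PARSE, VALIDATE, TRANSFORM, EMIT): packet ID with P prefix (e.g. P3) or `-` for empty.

Tick 1: [PARSE:P1(v=6,ok=F), VALIDATE:-, TRANSFORM:-, EMIT:-] out:-; in:P1
Tick 2: [PARSE:P2(v=13,ok=F), VALIDATE:P1(v=6,ok=F), TRANSFORM:-, EMIT:-] out:-; in:P2
Tick 3: [PARSE:P3(v=2,ok=F), VALIDATE:P2(v=13,ok=F), TRANSFORM:P1(v=0,ok=F), EMIT:-] out:-; in:P3
Tick 4: [PARSE:P4(v=5,ok=F), VALIDATE:P3(v=2,ok=T), TRANSFORM:P2(v=0,ok=F), EMIT:P1(v=0,ok=F)] out:-; in:P4
Tick 5: [PARSE:-, VALIDATE:P4(v=5,ok=F), TRANSFORM:P3(v=10,ok=T), EMIT:P2(v=0,ok=F)] out:P1(v=0); in:-
Tick 6: [PARSE:P5(v=15,ok=F), VALIDATE:-, TRANSFORM:P4(v=0,ok=F), EMIT:P3(v=10,ok=T)] out:P2(v=0); in:P5
Tick 7: [PARSE:-, VALIDATE:P5(v=15,ok=F), TRANSFORM:-, EMIT:P4(v=0,ok=F)] out:P3(v=10); in:-
Tick 8: [PARSE:-, VALIDATE:-, TRANSFORM:P5(v=0,ok=F), EMIT:-] out:P4(v=0); in:-
At end of tick 8: ['-', '-', 'P5', '-']

Answer: - - P5 -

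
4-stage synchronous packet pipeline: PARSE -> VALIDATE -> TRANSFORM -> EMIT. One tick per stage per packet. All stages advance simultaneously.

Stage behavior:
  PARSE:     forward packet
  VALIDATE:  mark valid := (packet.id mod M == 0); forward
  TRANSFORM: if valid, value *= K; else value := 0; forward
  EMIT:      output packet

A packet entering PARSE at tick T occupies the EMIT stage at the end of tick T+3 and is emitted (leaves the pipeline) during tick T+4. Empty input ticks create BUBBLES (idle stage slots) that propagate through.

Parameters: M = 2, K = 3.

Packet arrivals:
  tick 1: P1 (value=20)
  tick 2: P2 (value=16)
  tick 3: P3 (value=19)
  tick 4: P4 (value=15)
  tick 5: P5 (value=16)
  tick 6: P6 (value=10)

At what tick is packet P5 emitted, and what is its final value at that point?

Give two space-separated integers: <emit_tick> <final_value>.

Answer: 9 0

Derivation:
Tick 1: [PARSE:P1(v=20,ok=F), VALIDATE:-, TRANSFORM:-, EMIT:-] out:-; in:P1
Tick 2: [PARSE:P2(v=16,ok=F), VALIDATE:P1(v=20,ok=F), TRANSFORM:-, EMIT:-] out:-; in:P2
Tick 3: [PARSE:P3(v=19,ok=F), VALIDATE:P2(v=16,ok=T), TRANSFORM:P1(v=0,ok=F), EMIT:-] out:-; in:P3
Tick 4: [PARSE:P4(v=15,ok=F), VALIDATE:P3(v=19,ok=F), TRANSFORM:P2(v=48,ok=T), EMIT:P1(v=0,ok=F)] out:-; in:P4
Tick 5: [PARSE:P5(v=16,ok=F), VALIDATE:P4(v=15,ok=T), TRANSFORM:P3(v=0,ok=F), EMIT:P2(v=48,ok=T)] out:P1(v=0); in:P5
Tick 6: [PARSE:P6(v=10,ok=F), VALIDATE:P5(v=16,ok=F), TRANSFORM:P4(v=45,ok=T), EMIT:P3(v=0,ok=F)] out:P2(v=48); in:P6
Tick 7: [PARSE:-, VALIDATE:P6(v=10,ok=T), TRANSFORM:P5(v=0,ok=F), EMIT:P4(v=45,ok=T)] out:P3(v=0); in:-
Tick 8: [PARSE:-, VALIDATE:-, TRANSFORM:P6(v=30,ok=T), EMIT:P5(v=0,ok=F)] out:P4(v=45); in:-
Tick 9: [PARSE:-, VALIDATE:-, TRANSFORM:-, EMIT:P6(v=30,ok=T)] out:P5(v=0); in:-
Tick 10: [PARSE:-, VALIDATE:-, TRANSFORM:-, EMIT:-] out:P6(v=30); in:-
P5: arrives tick 5, valid=False (id=5, id%2=1), emit tick 9, final value 0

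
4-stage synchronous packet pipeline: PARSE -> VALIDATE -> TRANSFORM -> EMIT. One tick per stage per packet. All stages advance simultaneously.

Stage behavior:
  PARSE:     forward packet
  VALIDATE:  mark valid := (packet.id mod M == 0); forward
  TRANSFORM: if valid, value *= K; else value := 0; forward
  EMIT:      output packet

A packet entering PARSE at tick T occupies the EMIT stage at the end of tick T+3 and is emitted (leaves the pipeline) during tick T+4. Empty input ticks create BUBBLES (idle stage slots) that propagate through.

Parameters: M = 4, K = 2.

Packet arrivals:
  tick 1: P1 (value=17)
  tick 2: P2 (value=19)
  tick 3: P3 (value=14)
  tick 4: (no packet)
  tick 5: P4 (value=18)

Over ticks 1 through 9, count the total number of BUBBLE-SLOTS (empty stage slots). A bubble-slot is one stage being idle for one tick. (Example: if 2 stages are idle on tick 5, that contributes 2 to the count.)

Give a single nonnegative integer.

Tick 1: [PARSE:P1(v=17,ok=F), VALIDATE:-, TRANSFORM:-, EMIT:-] out:-; bubbles=3
Tick 2: [PARSE:P2(v=19,ok=F), VALIDATE:P1(v=17,ok=F), TRANSFORM:-, EMIT:-] out:-; bubbles=2
Tick 3: [PARSE:P3(v=14,ok=F), VALIDATE:P2(v=19,ok=F), TRANSFORM:P1(v=0,ok=F), EMIT:-] out:-; bubbles=1
Tick 4: [PARSE:-, VALIDATE:P3(v=14,ok=F), TRANSFORM:P2(v=0,ok=F), EMIT:P1(v=0,ok=F)] out:-; bubbles=1
Tick 5: [PARSE:P4(v=18,ok=F), VALIDATE:-, TRANSFORM:P3(v=0,ok=F), EMIT:P2(v=0,ok=F)] out:P1(v=0); bubbles=1
Tick 6: [PARSE:-, VALIDATE:P4(v=18,ok=T), TRANSFORM:-, EMIT:P3(v=0,ok=F)] out:P2(v=0); bubbles=2
Tick 7: [PARSE:-, VALIDATE:-, TRANSFORM:P4(v=36,ok=T), EMIT:-] out:P3(v=0); bubbles=3
Tick 8: [PARSE:-, VALIDATE:-, TRANSFORM:-, EMIT:P4(v=36,ok=T)] out:-; bubbles=3
Tick 9: [PARSE:-, VALIDATE:-, TRANSFORM:-, EMIT:-] out:P4(v=36); bubbles=4
Total bubble-slots: 20

Answer: 20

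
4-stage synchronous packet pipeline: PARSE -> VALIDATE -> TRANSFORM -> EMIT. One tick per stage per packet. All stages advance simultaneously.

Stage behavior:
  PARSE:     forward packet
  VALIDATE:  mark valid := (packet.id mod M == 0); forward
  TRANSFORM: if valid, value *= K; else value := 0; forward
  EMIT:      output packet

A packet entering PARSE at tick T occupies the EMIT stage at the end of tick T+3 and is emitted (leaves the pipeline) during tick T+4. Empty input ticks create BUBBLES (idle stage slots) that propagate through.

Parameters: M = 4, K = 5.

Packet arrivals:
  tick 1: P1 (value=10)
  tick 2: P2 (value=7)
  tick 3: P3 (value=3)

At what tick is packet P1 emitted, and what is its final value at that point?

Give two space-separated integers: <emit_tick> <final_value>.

Tick 1: [PARSE:P1(v=10,ok=F), VALIDATE:-, TRANSFORM:-, EMIT:-] out:-; in:P1
Tick 2: [PARSE:P2(v=7,ok=F), VALIDATE:P1(v=10,ok=F), TRANSFORM:-, EMIT:-] out:-; in:P2
Tick 3: [PARSE:P3(v=3,ok=F), VALIDATE:P2(v=7,ok=F), TRANSFORM:P1(v=0,ok=F), EMIT:-] out:-; in:P3
Tick 4: [PARSE:-, VALIDATE:P3(v=3,ok=F), TRANSFORM:P2(v=0,ok=F), EMIT:P1(v=0,ok=F)] out:-; in:-
Tick 5: [PARSE:-, VALIDATE:-, TRANSFORM:P3(v=0,ok=F), EMIT:P2(v=0,ok=F)] out:P1(v=0); in:-
Tick 6: [PARSE:-, VALIDATE:-, TRANSFORM:-, EMIT:P3(v=0,ok=F)] out:P2(v=0); in:-
Tick 7: [PARSE:-, VALIDATE:-, TRANSFORM:-, EMIT:-] out:P3(v=0); in:-
P1: arrives tick 1, valid=False (id=1, id%4=1), emit tick 5, final value 0

Answer: 5 0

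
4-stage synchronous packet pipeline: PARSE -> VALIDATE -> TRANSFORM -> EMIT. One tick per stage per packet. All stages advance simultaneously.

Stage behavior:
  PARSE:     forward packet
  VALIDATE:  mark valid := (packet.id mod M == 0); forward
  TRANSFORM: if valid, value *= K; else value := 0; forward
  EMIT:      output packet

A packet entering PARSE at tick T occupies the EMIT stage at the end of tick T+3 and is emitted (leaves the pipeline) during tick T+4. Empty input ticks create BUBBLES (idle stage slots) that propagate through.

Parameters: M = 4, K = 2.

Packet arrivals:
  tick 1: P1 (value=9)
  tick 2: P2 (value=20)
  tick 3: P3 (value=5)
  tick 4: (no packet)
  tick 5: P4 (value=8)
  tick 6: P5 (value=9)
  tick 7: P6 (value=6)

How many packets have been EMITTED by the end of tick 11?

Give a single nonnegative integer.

Answer: 6

Derivation:
Tick 1: [PARSE:P1(v=9,ok=F), VALIDATE:-, TRANSFORM:-, EMIT:-] out:-; in:P1
Tick 2: [PARSE:P2(v=20,ok=F), VALIDATE:P1(v=9,ok=F), TRANSFORM:-, EMIT:-] out:-; in:P2
Tick 3: [PARSE:P3(v=5,ok=F), VALIDATE:P2(v=20,ok=F), TRANSFORM:P1(v=0,ok=F), EMIT:-] out:-; in:P3
Tick 4: [PARSE:-, VALIDATE:P3(v=5,ok=F), TRANSFORM:P2(v=0,ok=F), EMIT:P1(v=0,ok=F)] out:-; in:-
Tick 5: [PARSE:P4(v=8,ok=F), VALIDATE:-, TRANSFORM:P3(v=0,ok=F), EMIT:P2(v=0,ok=F)] out:P1(v=0); in:P4
Tick 6: [PARSE:P5(v=9,ok=F), VALIDATE:P4(v=8,ok=T), TRANSFORM:-, EMIT:P3(v=0,ok=F)] out:P2(v=0); in:P5
Tick 7: [PARSE:P6(v=6,ok=F), VALIDATE:P5(v=9,ok=F), TRANSFORM:P4(v=16,ok=T), EMIT:-] out:P3(v=0); in:P6
Tick 8: [PARSE:-, VALIDATE:P6(v=6,ok=F), TRANSFORM:P5(v=0,ok=F), EMIT:P4(v=16,ok=T)] out:-; in:-
Tick 9: [PARSE:-, VALIDATE:-, TRANSFORM:P6(v=0,ok=F), EMIT:P5(v=0,ok=F)] out:P4(v=16); in:-
Tick 10: [PARSE:-, VALIDATE:-, TRANSFORM:-, EMIT:P6(v=0,ok=F)] out:P5(v=0); in:-
Tick 11: [PARSE:-, VALIDATE:-, TRANSFORM:-, EMIT:-] out:P6(v=0); in:-
Emitted by tick 11: ['P1', 'P2', 'P3', 'P4', 'P5', 'P6']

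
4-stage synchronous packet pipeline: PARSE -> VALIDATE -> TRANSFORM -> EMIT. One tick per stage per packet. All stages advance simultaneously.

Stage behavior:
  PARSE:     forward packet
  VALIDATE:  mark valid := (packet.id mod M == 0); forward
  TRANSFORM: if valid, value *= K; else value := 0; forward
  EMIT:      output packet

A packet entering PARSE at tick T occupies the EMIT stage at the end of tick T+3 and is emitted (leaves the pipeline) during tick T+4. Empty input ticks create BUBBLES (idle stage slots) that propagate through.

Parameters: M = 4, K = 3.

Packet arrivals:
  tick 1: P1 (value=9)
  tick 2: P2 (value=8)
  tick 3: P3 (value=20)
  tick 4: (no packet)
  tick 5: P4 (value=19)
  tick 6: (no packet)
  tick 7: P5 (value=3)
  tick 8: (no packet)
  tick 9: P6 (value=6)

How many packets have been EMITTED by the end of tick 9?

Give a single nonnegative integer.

Tick 1: [PARSE:P1(v=9,ok=F), VALIDATE:-, TRANSFORM:-, EMIT:-] out:-; in:P1
Tick 2: [PARSE:P2(v=8,ok=F), VALIDATE:P1(v=9,ok=F), TRANSFORM:-, EMIT:-] out:-; in:P2
Tick 3: [PARSE:P3(v=20,ok=F), VALIDATE:P2(v=8,ok=F), TRANSFORM:P1(v=0,ok=F), EMIT:-] out:-; in:P3
Tick 4: [PARSE:-, VALIDATE:P3(v=20,ok=F), TRANSFORM:P2(v=0,ok=F), EMIT:P1(v=0,ok=F)] out:-; in:-
Tick 5: [PARSE:P4(v=19,ok=F), VALIDATE:-, TRANSFORM:P3(v=0,ok=F), EMIT:P2(v=0,ok=F)] out:P1(v=0); in:P4
Tick 6: [PARSE:-, VALIDATE:P4(v=19,ok=T), TRANSFORM:-, EMIT:P3(v=0,ok=F)] out:P2(v=0); in:-
Tick 7: [PARSE:P5(v=3,ok=F), VALIDATE:-, TRANSFORM:P4(v=57,ok=T), EMIT:-] out:P3(v=0); in:P5
Tick 8: [PARSE:-, VALIDATE:P5(v=3,ok=F), TRANSFORM:-, EMIT:P4(v=57,ok=T)] out:-; in:-
Tick 9: [PARSE:P6(v=6,ok=F), VALIDATE:-, TRANSFORM:P5(v=0,ok=F), EMIT:-] out:P4(v=57); in:P6
Emitted by tick 9: ['P1', 'P2', 'P3', 'P4']

Answer: 4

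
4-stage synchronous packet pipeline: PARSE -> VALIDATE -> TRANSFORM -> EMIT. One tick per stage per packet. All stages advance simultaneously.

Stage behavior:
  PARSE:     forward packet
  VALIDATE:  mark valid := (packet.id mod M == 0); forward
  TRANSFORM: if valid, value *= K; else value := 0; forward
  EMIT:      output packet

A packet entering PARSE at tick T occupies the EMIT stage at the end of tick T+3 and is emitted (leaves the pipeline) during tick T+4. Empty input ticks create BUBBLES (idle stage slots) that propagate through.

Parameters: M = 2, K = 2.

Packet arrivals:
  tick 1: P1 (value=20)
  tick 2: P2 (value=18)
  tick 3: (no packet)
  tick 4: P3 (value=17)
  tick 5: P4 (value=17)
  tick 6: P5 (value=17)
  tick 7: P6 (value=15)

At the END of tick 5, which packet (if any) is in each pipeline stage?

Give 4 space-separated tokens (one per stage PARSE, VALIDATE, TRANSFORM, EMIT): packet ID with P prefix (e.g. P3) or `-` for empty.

Answer: P4 P3 - P2

Derivation:
Tick 1: [PARSE:P1(v=20,ok=F), VALIDATE:-, TRANSFORM:-, EMIT:-] out:-; in:P1
Tick 2: [PARSE:P2(v=18,ok=F), VALIDATE:P1(v=20,ok=F), TRANSFORM:-, EMIT:-] out:-; in:P2
Tick 3: [PARSE:-, VALIDATE:P2(v=18,ok=T), TRANSFORM:P1(v=0,ok=F), EMIT:-] out:-; in:-
Tick 4: [PARSE:P3(v=17,ok=F), VALIDATE:-, TRANSFORM:P2(v=36,ok=T), EMIT:P1(v=0,ok=F)] out:-; in:P3
Tick 5: [PARSE:P4(v=17,ok=F), VALIDATE:P3(v=17,ok=F), TRANSFORM:-, EMIT:P2(v=36,ok=T)] out:P1(v=0); in:P4
At end of tick 5: ['P4', 'P3', '-', 'P2']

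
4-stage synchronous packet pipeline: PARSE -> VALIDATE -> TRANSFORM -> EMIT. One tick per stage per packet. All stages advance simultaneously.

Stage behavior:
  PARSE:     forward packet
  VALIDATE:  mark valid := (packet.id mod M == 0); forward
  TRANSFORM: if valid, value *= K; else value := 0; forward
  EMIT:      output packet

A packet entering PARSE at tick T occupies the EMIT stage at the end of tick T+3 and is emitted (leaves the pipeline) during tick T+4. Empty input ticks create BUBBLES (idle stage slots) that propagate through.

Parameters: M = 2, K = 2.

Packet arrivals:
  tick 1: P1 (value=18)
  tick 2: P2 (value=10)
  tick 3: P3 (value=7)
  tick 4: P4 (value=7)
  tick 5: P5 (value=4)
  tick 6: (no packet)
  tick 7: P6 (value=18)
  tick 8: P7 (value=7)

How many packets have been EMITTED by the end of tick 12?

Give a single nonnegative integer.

Tick 1: [PARSE:P1(v=18,ok=F), VALIDATE:-, TRANSFORM:-, EMIT:-] out:-; in:P1
Tick 2: [PARSE:P2(v=10,ok=F), VALIDATE:P1(v=18,ok=F), TRANSFORM:-, EMIT:-] out:-; in:P2
Tick 3: [PARSE:P3(v=7,ok=F), VALIDATE:P2(v=10,ok=T), TRANSFORM:P1(v=0,ok=F), EMIT:-] out:-; in:P3
Tick 4: [PARSE:P4(v=7,ok=F), VALIDATE:P3(v=7,ok=F), TRANSFORM:P2(v=20,ok=T), EMIT:P1(v=0,ok=F)] out:-; in:P4
Tick 5: [PARSE:P5(v=4,ok=F), VALIDATE:P4(v=7,ok=T), TRANSFORM:P3(v=0,ok=F), EMIT:P2(v=20,ok=T)] out:P1(v=0); in:P5
Tick 6: [PARSE:-, VALIDATE:P5(v=4,ok=F), TRANSFORM:P4(v=14,ok=T), EMIT:P3(v=0,ok=F)] out:P2(v=20); in:-
Tick 7: [PARSE:P6(v=18,ok=F), VALIDATE:-, TRANSFORM:P5(v=0,ok=F), EMIT:P4(v=14,ok=T)] out:P3(v=0); in:P6
Tick 8: [PARSE:P7(v=7,ok=F), VALIDATE:P6(v=18,ok=T), TRANSFORM:-, EMIT:P5(v=0,ok=F)] out:P4(v=14); in:P7
Tick 9: [PARSE:-, VALIDATE:P7(v=7,ok=F), TRANSFORM:P6(v=36,ok=T), EMIT:-] out:P5(v=0); in:-
Tick 10: [PARSE:-, VALIDATE:-, TRANSFORM:P7(v=0,ok=F), EMIT:P6(v=36,ok=T)] out:-; in:-
Tick 11: [PARSE:-, VALIDATE:-, TRANSFORM:-, EMIT:P7(v=0,ok=F)] out:P6(v=36); in:-
Tick 12: [PARSE:-, VALIDATE:-, TRANSFORM:-, EMIT:-] out:P7(v=0); in:-
Emitted by tick 12: ['P1', 'P2', 'P3', 'P4', 'P5', 'P6', 'P7']

Answer: 7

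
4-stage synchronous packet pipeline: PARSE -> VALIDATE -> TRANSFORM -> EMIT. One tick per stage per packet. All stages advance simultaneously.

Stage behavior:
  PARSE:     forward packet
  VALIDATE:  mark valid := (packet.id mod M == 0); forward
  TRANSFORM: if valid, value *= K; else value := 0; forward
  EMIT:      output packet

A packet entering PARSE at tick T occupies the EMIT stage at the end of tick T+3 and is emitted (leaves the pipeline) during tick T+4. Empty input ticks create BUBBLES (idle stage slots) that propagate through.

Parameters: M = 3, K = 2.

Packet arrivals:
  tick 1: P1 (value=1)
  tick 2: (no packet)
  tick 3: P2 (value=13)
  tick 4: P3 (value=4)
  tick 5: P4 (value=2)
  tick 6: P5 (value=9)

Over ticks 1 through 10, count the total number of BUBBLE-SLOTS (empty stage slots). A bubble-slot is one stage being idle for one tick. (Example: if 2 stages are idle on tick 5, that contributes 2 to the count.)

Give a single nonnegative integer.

Answer: 20

Derivation:
Tick 1: [PARSE:P1(v=1,ok=F), VALIDATE:-, TRANSFORM:-, EMIT:-] out:-; bubbles=3
Tick 2: [PARSE:-, VALIDATE:P1(v=1,ok=F), TRANSFORM:-, EMIT:-] out:-; bubbles=3
Tick 3: [PARSE:P2(v=13,ok=F), VALIDATE:-, TRANSFORM:P1(v=0,ok=F), EMIT:-] out:-; bubbles=2
Tick 4: [PARSE:P3(v=4,ok=F), VALIDATE:P2(v=13,ok=F), TRANSFORM:-, EMIT:P1(v=0,ok=F)] out:-; bubbles=1
Tick 5: [PARSE:P4(v=2,ok=F), VALIDATE:P3(v=4,ok=T), TRANSFORM:P2(v=0,ok=F), EMIT:-] out:P1(v=0); bubbles=1
Tick 6: [PARSE:P5(v=9,ok=F), VALIDATE:P4(v=2,ok=F), TRANSFORM:P3(v=8,ok=T), EMIT:P2(v=0,ok=F)] out:-; bubbles=0
Tick 7: [PARSE:-, VALIDATE:P5(v=9,ok=F), TRANSFORM:P4(v=0,ok=F), EMIT:P3(v=8,ok=T)] out:P2(v=0); bubbles=1
Tick 8: [PARSE:-, VALIDATE:-, TRANSFORM:P5(v=0,ok=F), EMIT:P4(v=0,ok=F)] out:P3(v=8); bubbles=2
Tick 9: [PARSE:-, VALIDATE:-, TRANSFORM:-, EMIT:P5(v=0,ok=F)] out:P4(v=0); bubbles=3
Tick 10: [PARSE:-, VALIDATE:-, TRANSFORM:-, EMIT:-] out:P5(v=0); bubbles=4
Total bubble-slots: 20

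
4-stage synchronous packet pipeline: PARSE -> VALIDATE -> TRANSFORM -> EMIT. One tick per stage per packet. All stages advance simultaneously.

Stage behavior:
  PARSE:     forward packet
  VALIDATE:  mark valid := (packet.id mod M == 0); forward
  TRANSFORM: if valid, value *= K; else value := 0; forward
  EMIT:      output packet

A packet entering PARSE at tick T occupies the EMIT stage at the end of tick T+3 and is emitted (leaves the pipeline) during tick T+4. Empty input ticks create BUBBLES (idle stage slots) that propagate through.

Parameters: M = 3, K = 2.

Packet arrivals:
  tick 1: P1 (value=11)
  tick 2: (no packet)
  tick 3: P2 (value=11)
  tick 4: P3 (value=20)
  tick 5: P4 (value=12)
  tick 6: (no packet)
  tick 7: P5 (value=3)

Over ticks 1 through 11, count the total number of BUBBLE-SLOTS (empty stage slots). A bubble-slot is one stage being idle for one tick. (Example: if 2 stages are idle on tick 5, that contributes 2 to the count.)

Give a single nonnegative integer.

Tick 1: [PARSE:P1(v=11,ok=F), VALIDATE:-, TRANSFORM:-, EMIT:-] out:-; bubbles=3
Tick 2: [PARSE:-, VALIDATE:P1(v=11,ok=F), TRANSFORM:-, EMIT:-] out:-; bubbles=3
Tick 3: [PARSE:P2(v=11,ok=F), VALIDATE:-, TRANSFORM:P1(v=0,ok=F), EMIT:-] out:-; bubbles=2
Tick 4: [PARSE:P3(v=20,ok=F), VALIDATE:P2(v=11,ok=F), TRANSFORM:-, EMIT:P1(v=0,ok=F)] out:-; bubbles=1
Tick 5: [PARSE:P4(v=12,ok=F), VALIDATE:P3(v=20,ok=T), TRANSFORM:P2(v=0,ok=F), EMIT:-] out:P1(v=0); bubbles=1
Tick 6: [PARSE:-, VALIDATE:P4(v=12,ok=F), TRANSFORM:P3(v=40,ok=T), EMIT:P2(v=0,ok=F)] out:-; bubbles=1
Tick 7: [PARSE:P5(v=3,ok=F), VALIDATE:-, TRANSFORM:P4(v=0,ok=F), EMIT:P3(v=40,ok=T)] out:P2(v=0); bubbles=1
Tick 8: [PARSE:-, VALIDATE:P5(v=3,ok=F), TRANSFORM:-, EMIT:P4(v=0,ok=F)] out:P3(v=40); bubbles=2
Tick 9: [PARSE:-, VALIDATE:-, TRANSFORM:P5(v=0,ok=F), EMIT:-] out:P4(v=0); bubbles=3
Tick 10: [PARSE:-, VALIDATE:-, TRANSFORM:-, EMIT:P5(v=0,ok=F)] out:-; bubbles=3
Tick 11: [PARSE:-, VALIDATE:-, TRANSFORM:-, EMIT:-] out:P5(v=0); bubbles=4
Total bubble-slots: 24

Answer: 24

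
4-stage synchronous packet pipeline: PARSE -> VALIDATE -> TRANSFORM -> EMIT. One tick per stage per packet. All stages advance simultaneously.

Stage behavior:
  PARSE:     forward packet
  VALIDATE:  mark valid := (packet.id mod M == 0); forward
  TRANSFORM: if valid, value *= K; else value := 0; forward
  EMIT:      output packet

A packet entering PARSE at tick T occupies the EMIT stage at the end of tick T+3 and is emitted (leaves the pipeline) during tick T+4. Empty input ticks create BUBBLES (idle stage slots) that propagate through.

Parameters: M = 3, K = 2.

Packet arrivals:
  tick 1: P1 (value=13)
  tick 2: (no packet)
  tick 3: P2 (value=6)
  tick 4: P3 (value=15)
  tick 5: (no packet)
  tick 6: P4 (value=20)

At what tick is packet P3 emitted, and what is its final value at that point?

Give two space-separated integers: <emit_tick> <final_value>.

Tick 1: [PARSE:P1(v=13,ok=F), VALIDATE:-, TRANSFORM:-, EMIT:-] out:-; in:P1
Tick 2: [PARSE:-, VALIDATE:P1(v=13,ok=F), TRANSFORM:-, EMIT:-] out:-; in:-
Tick 3: [PARSE:P2(v=6,ok=F), VALIDATE:-, TRANSFORM:P1(v=0,ok=F), EMIT:-] out:-; in:P2
Tick 4: [PARSE:P3(v=15,ok=F), VALIDATE:P2(v=6,ok=F), TRANSFORM:-, EMIT:P1(v=0,ok=F)] out:-; in:P3
Tick 5: [PARSE:-, VALIDATE:P3(v=15,ok=T), TRANSFORM:P2(v=0,ok=F), EMIT:-] out:P1(v=0); in:-
Tick 6: [PARSE:P4(v=20,ok=F), VALIDATE:-, TRANSFORM:P3(v=30,ok=T), EMIT:P2(v=0,ok=F)] out:-; in:P4
Tick 7: [PARSE:-, VALIDATE:P4(v=20,ok=F), TRANSFORM:-, EMIT:P3(v=30,ok=T)] out:P2(v=0); in:-
Tick 8: [PARSE:-, VALIDATE:-, TRANSFORM:P4(v=0,ok=F), EMIT:-] out:P3(v=30); in:-
Tick 9: [PARSE:-, VALIDATE:-, TRANSFORM:-, EMIT:P4(v=0,ok=F)] out:-; in:-
Tick 10: [PARSE:-, VALIDATE:-, TRANSFORM:-, EMIT:-] out:P4(v=0); in:-
P3: arrives tick 4, valid=True (id=3, id%3=0), emit tick 8, final value 30

Answer: 8 30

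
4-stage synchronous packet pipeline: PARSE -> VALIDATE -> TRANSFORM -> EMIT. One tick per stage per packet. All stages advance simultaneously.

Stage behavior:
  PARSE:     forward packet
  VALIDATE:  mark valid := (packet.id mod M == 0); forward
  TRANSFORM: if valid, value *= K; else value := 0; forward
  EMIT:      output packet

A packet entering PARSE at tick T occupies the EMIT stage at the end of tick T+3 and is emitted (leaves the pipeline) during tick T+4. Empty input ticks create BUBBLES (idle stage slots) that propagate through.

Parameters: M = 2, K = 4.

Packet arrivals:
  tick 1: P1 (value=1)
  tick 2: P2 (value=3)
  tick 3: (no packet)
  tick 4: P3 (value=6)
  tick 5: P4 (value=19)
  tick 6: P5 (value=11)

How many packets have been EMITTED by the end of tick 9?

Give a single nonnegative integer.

Answer: 4

Derivation:
Tick 1: [PARSE:P1(v=1,ok=F), VALIDATE:-, TRANSFORM:-, EMIT:-] out:-; in:P1
Tick 2: [PARSE:P2(v=3,ok=F), VALIDATE:P1(v=1,ok=F), TRANSFORM:-, EMIT:-] out:-; in:P2
Tick 3: [PARSE:-, VALIDATE:P2(v=3,ok=T), TRANSFORM:P1(v=0,ok=F), EMIT:-] out:-; in:-
Tick 4: [PARSE:P3(v=6,ok=F), VALIDATE:-, TRANSFORM:P2(v=12,ok=T), EMIT:P1(v=0,ok=F)] out:-; in:P3
Tick 5: [PARSE:P4(v=19,ok=F), VALIDATE:P3(v=6,ok=F), TRANSFORM:-, EMIT:P2(v=12,ok=T)] out:P1(v=0); in:P4
Tick 6: [PARSE:P5(v=11,ok=F), VALIDATE:P4(v=19,ok=T), TRANSFORM:P3(v=0,ok=F), EMIT:-] out:P2(v=12); in:P5
Tick 7: [PARSE:-, VALIDATE:P5(v=11,ok=F), TRANSFORM:P4(v=76,ok=T), EMIT:P3(v=0,ok=F)] out:-; in:-
Tick 8: [PARSE:-, VALIDATE:-, TRANSFORM:P5(v=0,ok=F), EMIT:P4(v=76,ok=T)] out:P3(v=0); in:-
Tick 9: [PARSE:-, VALIDATE:-, TRANSFORM:-, EMIT:P5(v=0,ok=F)] out:P4(v=76); in:-
Emitted by tick 9: ['P1', 'P2', 'P3', 'P4']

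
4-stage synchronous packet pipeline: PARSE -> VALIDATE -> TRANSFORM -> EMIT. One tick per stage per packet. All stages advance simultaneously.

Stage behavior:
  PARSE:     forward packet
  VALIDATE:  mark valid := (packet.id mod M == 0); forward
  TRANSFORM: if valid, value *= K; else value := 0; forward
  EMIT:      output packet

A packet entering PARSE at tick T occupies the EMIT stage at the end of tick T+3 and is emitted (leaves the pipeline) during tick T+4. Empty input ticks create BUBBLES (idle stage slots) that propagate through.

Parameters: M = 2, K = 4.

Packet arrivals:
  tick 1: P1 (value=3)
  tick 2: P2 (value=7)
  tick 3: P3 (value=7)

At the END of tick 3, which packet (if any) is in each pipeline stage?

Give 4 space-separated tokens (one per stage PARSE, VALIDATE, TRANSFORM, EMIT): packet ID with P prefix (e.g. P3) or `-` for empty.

Tick 1: [PARSE:P1(v=3,ok=F), VALIDATE:-, TRANSFORM:-, EMIT:-] out:-; in:P1
Tick 2: [PARSE:P2(v=7,ok=F), VALIDATE:P1(v=3,ok=F), TRANSFORM:-, EMIT:-] out:-; in:P2
Tick 3: [PARSE:P3(v=7,ok=F), VALIDATE:P2(v=7,ok=T), TRANSFORM:P1(v=0,ok=F), EMIT:-] out:-; in:P3
At end of tick 3: ['P3', 'P2', 'P1', '-']

Answer: P3 P2 P1 -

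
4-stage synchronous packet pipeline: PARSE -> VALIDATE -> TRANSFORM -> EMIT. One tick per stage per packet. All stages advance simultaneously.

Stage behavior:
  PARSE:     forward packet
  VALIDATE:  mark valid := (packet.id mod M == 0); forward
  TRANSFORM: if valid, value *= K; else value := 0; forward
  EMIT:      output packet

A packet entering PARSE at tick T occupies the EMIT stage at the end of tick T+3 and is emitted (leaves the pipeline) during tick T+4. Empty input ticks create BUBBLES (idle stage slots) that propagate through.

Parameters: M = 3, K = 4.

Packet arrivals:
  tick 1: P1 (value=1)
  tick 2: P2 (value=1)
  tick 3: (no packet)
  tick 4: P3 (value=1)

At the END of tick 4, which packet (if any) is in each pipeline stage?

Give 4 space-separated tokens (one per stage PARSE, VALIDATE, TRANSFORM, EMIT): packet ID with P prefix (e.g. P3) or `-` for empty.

Tick 1: [PARSE:P1(v=1,ok=F), VALIDATE:-, TRANSFORM:-, EMIT:-] out:-; in:P1
Tick 2: [PARSE:P2(v=1,ok=F), VALIDATE:P1(v=1,ok=F), TRANSFORM:-, EMIT:-] out:-; in:P2
Tick 3: [PARSE:-, VALIDATE:P2(v=1,ok=F), TRANSFORM:P1(v=0,ok=F), EMIT:-] out:-; in:-
Tick 4: [PARSE:P3(v=1,ok=F), VALIDATE:-, TRANSFORM:P2(v=0,ok=F), EMIT:P1(v=0,ok=F)] out:-; in:P3
At end of tick 4: ['P3', '-', 'P2', 'P1']

Answer: P3 - P2 P1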